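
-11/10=-1.10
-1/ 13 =-0.08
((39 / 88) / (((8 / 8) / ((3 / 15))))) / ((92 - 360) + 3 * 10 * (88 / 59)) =-2301 / 5795680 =-0.00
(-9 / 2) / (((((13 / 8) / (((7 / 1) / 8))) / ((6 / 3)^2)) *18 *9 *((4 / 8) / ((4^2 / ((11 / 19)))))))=-4256 / 1287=-3.31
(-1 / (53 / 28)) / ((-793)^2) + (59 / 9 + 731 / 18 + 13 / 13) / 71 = 9632068205 / 14198152722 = 0.68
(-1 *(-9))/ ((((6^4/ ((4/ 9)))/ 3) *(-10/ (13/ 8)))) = -13/ 8640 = -0.00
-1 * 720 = -720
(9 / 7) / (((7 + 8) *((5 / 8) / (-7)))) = -0.96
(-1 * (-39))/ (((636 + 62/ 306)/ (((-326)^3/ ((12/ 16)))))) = -275643385056/ 97339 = -2831787.72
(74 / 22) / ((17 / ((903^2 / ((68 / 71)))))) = 2142079443 / 12716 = 168455.45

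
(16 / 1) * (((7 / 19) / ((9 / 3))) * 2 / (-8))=-28 / 57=-0.49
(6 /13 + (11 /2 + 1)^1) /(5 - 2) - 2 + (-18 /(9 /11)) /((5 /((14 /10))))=-5.84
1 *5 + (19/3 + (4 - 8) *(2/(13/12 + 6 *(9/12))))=1990/201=9.90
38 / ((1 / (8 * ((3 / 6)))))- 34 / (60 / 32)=2008 / 15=133.87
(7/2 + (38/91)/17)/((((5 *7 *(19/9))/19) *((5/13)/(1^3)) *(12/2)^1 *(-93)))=-2181/516460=-0.00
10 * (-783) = -7830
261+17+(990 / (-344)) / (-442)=21135167 / 76024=278.01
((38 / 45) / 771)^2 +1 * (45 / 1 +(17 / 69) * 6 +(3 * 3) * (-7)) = -457422316288 / 27686089575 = -16.52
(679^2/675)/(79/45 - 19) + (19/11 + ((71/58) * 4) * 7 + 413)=15671633/38280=409.39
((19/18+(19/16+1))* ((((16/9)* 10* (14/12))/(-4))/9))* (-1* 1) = 16345/8748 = 1.87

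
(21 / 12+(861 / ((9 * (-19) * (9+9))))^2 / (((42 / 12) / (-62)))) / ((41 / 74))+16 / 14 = 271855289 / 151059006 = 1.80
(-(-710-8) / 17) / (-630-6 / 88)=-31592 / 471291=-0.07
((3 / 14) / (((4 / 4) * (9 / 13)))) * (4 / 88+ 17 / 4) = 1.33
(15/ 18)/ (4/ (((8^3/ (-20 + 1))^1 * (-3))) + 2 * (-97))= -320/ 74477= -0.00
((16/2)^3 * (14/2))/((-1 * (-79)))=3584/79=45.37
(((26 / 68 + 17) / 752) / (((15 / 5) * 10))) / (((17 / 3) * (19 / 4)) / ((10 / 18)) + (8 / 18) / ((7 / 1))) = 12411 / 781447568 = 0.00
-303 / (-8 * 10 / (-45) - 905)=2727 / 8129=0.34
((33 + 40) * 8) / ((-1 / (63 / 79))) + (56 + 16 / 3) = -95840 / 237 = -404.39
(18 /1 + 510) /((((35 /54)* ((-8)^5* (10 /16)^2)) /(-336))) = 2673 /125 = 21.38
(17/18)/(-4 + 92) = 17/1584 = 0.01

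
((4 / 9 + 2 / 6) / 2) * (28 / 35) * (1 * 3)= 14 / 15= 0.93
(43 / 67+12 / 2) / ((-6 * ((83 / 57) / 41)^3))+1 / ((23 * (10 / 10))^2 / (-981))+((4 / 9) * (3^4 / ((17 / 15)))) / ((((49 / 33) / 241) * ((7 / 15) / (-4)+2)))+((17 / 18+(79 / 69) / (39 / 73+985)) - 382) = -70621141892353904290555 / 3158992022747460984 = -22355.59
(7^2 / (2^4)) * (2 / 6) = 49 / 48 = 1.02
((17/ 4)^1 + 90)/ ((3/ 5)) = 157.08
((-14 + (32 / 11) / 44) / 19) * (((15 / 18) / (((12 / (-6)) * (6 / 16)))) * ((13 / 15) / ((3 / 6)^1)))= 29224 / 20691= 1.41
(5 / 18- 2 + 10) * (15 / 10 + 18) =1937 / 12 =161.42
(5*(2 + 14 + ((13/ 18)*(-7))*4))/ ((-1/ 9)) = 190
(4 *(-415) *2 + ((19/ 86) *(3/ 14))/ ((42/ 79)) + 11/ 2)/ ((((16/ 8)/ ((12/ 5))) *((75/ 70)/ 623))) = -2312663.39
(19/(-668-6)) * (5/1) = -95/674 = -0.14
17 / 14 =1.21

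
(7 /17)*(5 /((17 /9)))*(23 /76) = 7245 /21964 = 0.33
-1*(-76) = 76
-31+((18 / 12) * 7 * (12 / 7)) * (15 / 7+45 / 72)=527 / 28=18.82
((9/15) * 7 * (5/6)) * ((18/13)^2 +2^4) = 10598/169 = 62.71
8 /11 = 0.73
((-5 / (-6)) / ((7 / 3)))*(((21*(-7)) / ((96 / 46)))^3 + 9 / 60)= -7157173843 / 57344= -124811.21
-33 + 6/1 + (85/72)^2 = -132743/5184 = -25.61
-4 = -4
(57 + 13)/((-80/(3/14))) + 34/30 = 227/240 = 0.95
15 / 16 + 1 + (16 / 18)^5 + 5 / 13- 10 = -87485509 / 12282192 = -7.12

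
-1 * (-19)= 19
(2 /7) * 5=10 /7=1.43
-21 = -21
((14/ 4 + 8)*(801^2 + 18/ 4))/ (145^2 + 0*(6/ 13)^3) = 29513853/ 84100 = 350.94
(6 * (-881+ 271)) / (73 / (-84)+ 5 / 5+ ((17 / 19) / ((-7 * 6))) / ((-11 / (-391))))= 4283664 / 733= 5844.02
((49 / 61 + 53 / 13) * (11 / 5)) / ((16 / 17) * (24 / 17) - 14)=-1230273 / 1451983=-0.85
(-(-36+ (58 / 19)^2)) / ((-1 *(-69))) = 9632 / 24909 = 0.39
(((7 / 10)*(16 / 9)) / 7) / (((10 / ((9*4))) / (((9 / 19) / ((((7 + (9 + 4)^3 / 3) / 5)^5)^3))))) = 157641800537109375 / 183677832356609779218633323824449505641522425509888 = 0.00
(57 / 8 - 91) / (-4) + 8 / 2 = 799 / 32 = 24.97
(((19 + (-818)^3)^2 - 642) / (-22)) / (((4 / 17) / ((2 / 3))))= -5092941799826294759 / 132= -38582892422926475.45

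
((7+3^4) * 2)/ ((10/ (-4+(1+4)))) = 88/ 5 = 17.60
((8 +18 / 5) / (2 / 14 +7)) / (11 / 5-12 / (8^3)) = 3712 / 4975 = 0.75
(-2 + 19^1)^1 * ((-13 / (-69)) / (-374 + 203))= -221 / 11799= -0.02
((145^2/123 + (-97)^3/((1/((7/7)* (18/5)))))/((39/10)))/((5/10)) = -8082211588/4797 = -1684847.11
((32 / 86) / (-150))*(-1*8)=64 / 3225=0.02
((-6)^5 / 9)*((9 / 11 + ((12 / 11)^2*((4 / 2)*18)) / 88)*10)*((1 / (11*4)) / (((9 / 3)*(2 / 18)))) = -11255760 / 14641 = -768.78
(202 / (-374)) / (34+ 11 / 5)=-0.01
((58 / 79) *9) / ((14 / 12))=3132 / 553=5.66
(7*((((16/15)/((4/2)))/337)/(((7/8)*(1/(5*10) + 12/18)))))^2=409600/1204853521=0.00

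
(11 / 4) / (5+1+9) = 11 / 60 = 0.18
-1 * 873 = -873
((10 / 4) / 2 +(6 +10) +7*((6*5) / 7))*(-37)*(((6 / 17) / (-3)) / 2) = 6993 / 68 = 102.84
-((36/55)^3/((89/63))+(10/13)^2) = -1977483932/2502446375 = -0.79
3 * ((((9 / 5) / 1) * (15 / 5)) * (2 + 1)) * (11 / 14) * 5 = 2673 / 14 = 190.93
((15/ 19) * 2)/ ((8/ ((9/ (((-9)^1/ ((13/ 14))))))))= -0.18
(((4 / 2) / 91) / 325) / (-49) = -2 / 1449175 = -0.00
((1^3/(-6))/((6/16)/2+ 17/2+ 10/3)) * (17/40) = -17/2885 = -0.01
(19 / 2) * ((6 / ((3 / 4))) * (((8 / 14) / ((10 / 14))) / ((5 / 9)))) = 2736 / 25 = 109.44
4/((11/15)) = 60/11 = 5.45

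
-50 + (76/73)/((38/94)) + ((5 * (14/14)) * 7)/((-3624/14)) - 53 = -13301657/132276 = -100.56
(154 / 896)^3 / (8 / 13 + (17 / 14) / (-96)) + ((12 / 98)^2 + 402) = 41636390398851 / 103567077376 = 402.02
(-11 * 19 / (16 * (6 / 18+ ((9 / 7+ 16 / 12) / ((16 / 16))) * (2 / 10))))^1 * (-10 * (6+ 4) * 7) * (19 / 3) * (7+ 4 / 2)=4864475 / 8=608059.38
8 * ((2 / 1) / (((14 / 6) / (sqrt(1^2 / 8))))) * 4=48 * sqrt(2) / 7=9.70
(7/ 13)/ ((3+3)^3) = 0.00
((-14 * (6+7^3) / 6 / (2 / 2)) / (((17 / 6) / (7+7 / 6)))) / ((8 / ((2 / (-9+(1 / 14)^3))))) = 82119002 / 1259445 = 65.20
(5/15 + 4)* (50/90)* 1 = 65/27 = 2.41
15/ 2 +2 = 19/ 2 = 9.50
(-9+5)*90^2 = -32400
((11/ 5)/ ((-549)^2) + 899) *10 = 2709595012/ 301401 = 8990.00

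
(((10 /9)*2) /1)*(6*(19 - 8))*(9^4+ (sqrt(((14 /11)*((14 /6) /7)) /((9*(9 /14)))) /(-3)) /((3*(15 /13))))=962280 - 1456*sqrt(33) /2187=962276.18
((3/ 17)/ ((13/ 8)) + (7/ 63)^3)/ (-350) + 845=6806852719/ 8055450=845.00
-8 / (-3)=8 / 3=2.67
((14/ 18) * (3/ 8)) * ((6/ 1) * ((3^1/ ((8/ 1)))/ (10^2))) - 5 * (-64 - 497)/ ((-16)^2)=70167/ 6400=10.96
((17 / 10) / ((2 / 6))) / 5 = 1.02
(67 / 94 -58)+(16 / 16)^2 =-5291 / 94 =-56.29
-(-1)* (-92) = -92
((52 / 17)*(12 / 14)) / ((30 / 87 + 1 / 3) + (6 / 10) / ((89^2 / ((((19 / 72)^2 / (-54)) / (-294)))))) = 1404395398748160 / 363257445455413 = 3.87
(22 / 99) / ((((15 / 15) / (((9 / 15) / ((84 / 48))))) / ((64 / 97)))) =512 / 10185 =0.05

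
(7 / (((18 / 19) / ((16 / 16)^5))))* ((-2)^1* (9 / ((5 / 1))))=-26.60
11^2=121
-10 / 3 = -3.33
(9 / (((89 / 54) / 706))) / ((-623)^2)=343116 / 34543481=0.01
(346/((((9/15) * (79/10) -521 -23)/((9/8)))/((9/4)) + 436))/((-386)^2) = 350325/33635251016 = 0.00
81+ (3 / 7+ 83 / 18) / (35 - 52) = 172867 / 2142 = 80.70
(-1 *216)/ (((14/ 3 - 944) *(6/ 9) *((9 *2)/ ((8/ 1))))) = 216/ 1409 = 0.15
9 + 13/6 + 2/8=137/12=11.42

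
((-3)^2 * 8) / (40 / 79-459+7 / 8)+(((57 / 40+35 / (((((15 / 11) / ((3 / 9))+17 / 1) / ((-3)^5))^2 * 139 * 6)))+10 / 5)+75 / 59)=286807644896781 / 28369460804480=10.11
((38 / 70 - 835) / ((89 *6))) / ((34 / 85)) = -14603 / 3738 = -3.91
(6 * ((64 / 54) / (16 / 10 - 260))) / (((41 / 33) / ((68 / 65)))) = -704 / 30381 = -0.02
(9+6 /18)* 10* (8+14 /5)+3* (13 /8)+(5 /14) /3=170183 /168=1012.99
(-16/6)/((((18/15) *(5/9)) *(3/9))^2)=-54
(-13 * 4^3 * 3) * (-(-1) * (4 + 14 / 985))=-9869184 / 985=-10019.48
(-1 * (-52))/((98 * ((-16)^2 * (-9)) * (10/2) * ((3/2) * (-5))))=13/2116800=0.00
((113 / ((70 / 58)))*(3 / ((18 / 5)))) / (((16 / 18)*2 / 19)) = 186789 / 224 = 833.88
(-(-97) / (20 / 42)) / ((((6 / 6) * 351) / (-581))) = -337.18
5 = 5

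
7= 7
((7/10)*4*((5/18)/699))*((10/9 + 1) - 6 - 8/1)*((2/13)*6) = -2996/245349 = -0.01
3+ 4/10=17/5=3.40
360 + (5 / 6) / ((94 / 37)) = 203225 / 564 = 360.33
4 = 4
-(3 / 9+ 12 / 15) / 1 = -17 / 15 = -1.13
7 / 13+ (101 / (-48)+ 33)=19615 / 624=31.43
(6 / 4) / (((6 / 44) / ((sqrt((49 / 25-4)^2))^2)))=28611 / 625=45.78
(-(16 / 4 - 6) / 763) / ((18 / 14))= 2 / 981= 0.00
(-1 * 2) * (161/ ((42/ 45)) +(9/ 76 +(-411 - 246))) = 36813/ 38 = 968.76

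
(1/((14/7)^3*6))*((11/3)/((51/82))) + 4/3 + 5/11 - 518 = -20845879/40392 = -516.09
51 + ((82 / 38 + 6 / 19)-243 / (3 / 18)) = -26686 / 19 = -1404.53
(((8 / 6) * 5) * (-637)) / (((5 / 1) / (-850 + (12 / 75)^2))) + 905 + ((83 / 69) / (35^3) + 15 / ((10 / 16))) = 10692167658538 / 14791875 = 722840.59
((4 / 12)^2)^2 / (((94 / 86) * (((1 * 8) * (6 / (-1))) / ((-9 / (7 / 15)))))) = 0.00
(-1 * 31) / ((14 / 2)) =-31 / 7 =-4.43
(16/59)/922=8/27199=0.00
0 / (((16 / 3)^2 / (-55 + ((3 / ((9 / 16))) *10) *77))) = 0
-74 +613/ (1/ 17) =10347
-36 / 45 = -4 / 5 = -0.80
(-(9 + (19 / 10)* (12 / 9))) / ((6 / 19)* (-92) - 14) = 3287 / 12270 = 0.27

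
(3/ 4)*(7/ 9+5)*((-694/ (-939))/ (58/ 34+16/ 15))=766870/ 663873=1.16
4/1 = 4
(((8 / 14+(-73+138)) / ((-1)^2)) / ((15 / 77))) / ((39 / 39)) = 1683 / 5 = 336.60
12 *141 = 1692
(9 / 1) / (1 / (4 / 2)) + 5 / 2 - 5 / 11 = 441 / 22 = 20.05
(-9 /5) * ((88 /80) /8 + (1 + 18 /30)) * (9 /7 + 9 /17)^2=-3647916 /354025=-10.30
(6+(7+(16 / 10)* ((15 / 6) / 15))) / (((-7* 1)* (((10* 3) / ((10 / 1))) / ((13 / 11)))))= -2587 / 3465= -0.75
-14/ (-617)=14/ 617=0.02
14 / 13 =1.08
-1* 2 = -2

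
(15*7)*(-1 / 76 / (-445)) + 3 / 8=0.38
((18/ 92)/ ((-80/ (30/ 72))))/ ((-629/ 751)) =0.00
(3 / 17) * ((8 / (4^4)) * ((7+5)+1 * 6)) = 27 / 272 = 0.10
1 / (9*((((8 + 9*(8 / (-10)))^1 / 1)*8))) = 5 / 288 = 0.02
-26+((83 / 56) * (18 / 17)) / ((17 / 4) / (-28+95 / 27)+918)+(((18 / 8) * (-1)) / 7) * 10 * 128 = -14035629535 / 32086803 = -437.43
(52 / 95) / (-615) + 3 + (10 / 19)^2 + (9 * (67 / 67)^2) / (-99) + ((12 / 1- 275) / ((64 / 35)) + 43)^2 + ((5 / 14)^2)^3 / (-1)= 10169.49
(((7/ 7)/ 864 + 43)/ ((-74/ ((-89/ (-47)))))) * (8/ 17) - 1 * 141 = -903677345/ 6385608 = -141.52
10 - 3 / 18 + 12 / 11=721 / 66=10.92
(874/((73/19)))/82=8303/2993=2.77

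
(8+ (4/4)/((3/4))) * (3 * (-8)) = -224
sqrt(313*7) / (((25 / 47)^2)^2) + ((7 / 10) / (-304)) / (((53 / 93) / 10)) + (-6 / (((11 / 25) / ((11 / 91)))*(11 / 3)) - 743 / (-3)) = 11959481063 / 48384336 + 4879681*sqrt(2191) / 390625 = 831.90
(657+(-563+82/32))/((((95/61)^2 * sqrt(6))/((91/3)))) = 493.02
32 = 32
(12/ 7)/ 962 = 6/ 3367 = 0.00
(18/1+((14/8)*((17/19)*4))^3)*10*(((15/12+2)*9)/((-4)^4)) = 1058043285/3511808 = 301.28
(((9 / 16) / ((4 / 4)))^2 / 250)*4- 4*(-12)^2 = -9215919 / 16000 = -575.99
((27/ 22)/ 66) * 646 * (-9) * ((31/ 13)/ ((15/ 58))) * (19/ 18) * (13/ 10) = -16551489/ 12100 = -1367.89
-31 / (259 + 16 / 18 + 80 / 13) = -3627 / 31127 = -0.12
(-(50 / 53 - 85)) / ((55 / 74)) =5994 / 53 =113.09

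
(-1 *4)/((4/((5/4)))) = -5/4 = -1.25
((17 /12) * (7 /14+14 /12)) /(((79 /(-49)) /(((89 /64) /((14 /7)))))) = -370685 /364032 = -1.02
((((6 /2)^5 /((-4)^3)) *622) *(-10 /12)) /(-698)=-125955 /44672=-2.82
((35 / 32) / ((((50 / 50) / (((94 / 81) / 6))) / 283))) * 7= 3258745 / 7776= 419.08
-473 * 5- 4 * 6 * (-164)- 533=1038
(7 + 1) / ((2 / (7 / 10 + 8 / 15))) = 74 / 15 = 4.93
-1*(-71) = 71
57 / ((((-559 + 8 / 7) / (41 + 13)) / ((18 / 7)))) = -55404 / 3905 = -14.19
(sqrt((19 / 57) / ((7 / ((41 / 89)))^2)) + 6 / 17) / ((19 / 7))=41* sqrt(3) / 5073 + 42 / 323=0.14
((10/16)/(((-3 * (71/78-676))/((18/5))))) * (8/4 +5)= 819/105314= 0.01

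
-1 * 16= -16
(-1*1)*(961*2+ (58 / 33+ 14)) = -63946 / 33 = -1937.76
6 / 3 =2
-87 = -87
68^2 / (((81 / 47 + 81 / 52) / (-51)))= -192117952 / 2673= -71873.53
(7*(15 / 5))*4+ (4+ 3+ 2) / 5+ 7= 464 / 5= 92.80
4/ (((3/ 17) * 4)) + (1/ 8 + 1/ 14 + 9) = 2497/ 168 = 14.86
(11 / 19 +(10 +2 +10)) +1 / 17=7312 / 323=22.64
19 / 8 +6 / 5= 143 / 40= 3.58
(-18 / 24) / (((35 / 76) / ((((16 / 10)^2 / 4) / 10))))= -456 / 4375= -0.10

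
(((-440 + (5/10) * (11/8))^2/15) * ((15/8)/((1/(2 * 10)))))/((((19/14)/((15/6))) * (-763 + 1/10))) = -14410328625/12369152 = -1165.02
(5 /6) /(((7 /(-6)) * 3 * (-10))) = 1 /42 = 0.02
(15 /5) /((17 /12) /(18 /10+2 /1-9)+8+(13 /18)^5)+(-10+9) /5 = 173816099 /973248305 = 0.18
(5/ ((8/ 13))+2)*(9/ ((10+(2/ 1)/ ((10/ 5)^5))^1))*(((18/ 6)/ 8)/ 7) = 2187/ 4508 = 0.49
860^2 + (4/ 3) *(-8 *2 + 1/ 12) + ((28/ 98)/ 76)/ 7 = 12393861167/ 16758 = 739578.78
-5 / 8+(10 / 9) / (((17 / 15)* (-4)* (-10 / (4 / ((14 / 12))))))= -515 / 952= -0.54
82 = 82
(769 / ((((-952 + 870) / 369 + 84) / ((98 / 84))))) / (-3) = -5383 / 1508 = -3.57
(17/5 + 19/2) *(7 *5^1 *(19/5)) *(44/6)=62909/5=12581.80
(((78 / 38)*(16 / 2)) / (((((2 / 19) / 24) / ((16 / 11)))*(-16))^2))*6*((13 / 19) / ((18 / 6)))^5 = 1235663104 / 47306523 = 26.12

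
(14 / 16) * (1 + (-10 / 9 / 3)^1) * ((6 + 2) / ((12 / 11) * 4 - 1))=1309 / 999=1.31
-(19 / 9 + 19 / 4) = -6.86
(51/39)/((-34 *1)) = -1/26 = -0.04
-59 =-59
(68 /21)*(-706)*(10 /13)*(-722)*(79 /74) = 13691401520 /10101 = 1355450.11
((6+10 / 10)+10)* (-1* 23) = -391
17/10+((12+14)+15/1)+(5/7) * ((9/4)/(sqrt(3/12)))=1607/35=45.91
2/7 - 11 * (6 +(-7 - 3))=310/7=44.29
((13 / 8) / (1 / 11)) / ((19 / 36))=1287 / 38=33.87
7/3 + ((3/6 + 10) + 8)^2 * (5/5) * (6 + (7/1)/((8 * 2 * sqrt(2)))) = 9583 * sqrt(2)/128 + 12335/6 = 2161.71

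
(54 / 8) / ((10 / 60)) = 40.50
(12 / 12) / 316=1 / 316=0.00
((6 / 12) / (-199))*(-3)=3 / 398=0.01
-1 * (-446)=446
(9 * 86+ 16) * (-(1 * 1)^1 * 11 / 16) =-4345 / 8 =-543.12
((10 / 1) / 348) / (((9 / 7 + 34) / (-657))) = -7665 / 14326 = -0.54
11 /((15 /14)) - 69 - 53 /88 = -78323 /1320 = -59.34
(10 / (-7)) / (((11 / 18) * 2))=-90 / 77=-1.17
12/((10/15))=18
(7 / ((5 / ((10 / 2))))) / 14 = 1 / 2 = 0.50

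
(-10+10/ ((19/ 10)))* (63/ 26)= -2835/ 247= -11.48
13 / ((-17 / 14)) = -182 / 17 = -10.71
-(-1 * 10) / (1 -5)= -2.50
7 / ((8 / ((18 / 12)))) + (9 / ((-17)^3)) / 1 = 103029 / 78608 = 1.31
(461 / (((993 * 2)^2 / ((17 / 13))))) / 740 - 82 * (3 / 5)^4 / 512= -1575099984649 / 75886331040000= -0.02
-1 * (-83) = 83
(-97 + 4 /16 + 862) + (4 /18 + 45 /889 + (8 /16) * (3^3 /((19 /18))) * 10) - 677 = 131598335 /608076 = 216.42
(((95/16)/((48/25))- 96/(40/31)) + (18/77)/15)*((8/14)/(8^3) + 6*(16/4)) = -8242127119/4816896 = -1711.09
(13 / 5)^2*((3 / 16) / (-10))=-507 / 4000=-0.13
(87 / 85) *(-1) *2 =-174 / 85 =-2.05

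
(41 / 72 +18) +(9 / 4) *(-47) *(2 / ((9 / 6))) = -8815 / 72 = -122.43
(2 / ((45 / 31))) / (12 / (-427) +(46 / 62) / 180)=-3282776 / 57139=-57.45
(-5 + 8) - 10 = -7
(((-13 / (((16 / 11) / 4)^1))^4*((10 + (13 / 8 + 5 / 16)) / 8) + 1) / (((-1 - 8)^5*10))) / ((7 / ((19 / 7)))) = -1517509072621 / 948109639680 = -1.60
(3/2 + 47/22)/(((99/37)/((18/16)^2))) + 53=52969/968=54.72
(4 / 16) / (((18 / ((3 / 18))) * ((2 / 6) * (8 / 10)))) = 0.01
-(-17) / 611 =17 / 611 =0.03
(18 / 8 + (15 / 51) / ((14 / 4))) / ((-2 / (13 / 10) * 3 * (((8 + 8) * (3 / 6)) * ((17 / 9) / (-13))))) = 0.44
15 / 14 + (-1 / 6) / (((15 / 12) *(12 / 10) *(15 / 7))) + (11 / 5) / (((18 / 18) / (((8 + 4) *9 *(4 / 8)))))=226459 / 1890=119.82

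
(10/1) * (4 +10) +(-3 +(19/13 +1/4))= 7213/52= 138.71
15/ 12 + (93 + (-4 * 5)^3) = -31623/ 4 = -7905.75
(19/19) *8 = 8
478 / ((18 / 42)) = 3346 / 3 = 1115.33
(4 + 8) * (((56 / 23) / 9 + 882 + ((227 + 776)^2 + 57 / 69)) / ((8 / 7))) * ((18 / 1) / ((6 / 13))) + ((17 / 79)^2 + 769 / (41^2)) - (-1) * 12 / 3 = 99491636586831958 / 241295783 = 412322318.07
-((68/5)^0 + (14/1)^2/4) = -50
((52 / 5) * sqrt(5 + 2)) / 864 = 13 * sqrt(7) / 1080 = 0.03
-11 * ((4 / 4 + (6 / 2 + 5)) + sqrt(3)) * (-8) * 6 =528 * sqrt(3) + 4752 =5666.52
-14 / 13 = -1.08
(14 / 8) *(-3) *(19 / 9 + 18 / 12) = -455 / 24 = -18.96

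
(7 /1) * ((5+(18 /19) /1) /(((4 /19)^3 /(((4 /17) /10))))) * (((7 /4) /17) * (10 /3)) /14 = 285551 /110976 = 2.57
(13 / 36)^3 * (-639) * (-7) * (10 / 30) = 1091909 / 15552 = 70.21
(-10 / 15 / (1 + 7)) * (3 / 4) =-1 / 16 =-0.06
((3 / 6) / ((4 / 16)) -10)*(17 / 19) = -136 / 19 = -7.16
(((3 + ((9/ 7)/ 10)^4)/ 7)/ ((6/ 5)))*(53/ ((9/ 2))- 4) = 24012187/ 8643600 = 2.78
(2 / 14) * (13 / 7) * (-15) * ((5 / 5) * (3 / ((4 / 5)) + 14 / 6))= -4745 / 196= -24.21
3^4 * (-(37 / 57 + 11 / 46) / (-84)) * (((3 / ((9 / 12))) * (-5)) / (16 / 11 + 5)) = -1152855 / 434378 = -2.65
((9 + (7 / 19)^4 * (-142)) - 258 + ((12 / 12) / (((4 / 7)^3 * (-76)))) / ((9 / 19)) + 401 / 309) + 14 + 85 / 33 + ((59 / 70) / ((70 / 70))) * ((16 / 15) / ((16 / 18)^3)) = -13848283505059649 / 59533969017600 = -232.61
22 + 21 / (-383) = 8405 / 383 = 21.95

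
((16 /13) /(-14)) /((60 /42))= -4 /65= -0.06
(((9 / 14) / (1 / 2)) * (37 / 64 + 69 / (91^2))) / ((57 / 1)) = 932439 / 70487872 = 0.01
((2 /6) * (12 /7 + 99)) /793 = 235 /5551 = 0.04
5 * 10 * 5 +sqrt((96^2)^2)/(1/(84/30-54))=-2358046/5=-471609.20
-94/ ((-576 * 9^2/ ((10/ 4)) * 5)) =47/ 46656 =0.00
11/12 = 0.92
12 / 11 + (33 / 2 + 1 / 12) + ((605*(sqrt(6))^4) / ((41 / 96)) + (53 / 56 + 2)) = 3865508627 / 75768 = 51017.69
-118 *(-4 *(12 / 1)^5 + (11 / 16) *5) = 939586387 / 8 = 117448298.38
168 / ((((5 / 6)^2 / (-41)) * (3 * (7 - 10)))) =27552 / 25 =1102.08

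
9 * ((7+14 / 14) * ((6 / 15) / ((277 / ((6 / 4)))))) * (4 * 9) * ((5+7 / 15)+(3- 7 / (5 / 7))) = -10368 / 1385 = -7.49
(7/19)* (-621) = -4347/19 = -228.79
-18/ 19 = -0.95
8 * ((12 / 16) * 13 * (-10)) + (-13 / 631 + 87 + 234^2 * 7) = 382598.98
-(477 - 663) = 186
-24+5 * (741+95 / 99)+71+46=376477 / 99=3802.80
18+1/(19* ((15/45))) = 345/19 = 18.16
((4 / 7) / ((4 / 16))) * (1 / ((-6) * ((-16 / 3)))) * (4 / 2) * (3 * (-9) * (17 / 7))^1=-459 / 49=-9.37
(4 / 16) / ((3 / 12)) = 1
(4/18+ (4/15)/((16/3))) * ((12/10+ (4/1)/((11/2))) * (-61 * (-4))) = 316834/2475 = 128.01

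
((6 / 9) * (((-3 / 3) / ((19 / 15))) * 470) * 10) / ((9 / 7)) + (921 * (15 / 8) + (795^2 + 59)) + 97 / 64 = 6915386803 / 10944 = 631888.41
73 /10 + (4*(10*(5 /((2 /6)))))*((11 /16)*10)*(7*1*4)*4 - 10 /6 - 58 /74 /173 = 88718940899 /192030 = 462005.63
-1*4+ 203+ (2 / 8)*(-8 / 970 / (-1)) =96516 / 485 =199.00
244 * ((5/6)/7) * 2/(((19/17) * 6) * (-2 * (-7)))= 5185/8379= 0.62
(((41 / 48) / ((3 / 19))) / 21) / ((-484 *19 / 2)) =-41 / 731808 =-0.00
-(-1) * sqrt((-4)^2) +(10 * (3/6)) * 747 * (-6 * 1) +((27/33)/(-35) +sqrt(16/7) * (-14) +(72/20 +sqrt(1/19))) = -8624933/385-8 * sqrt(7) +sqrt(19)/19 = -22423.36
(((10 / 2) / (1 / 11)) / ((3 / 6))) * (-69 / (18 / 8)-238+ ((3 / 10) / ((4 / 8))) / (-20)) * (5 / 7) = -886699 / 42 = -21111.88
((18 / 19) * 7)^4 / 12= 21003948 / 130321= 161.17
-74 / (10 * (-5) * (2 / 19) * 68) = 703 / 3400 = 0.21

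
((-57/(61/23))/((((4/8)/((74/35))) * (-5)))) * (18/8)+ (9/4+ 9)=2226627/42700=52.15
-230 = -230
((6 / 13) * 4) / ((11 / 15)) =360 / 143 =2.52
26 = 26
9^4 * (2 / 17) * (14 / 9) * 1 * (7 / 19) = 142884 / 323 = 442.37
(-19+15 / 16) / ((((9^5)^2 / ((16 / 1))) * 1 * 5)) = -289 / 17433922005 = -0.00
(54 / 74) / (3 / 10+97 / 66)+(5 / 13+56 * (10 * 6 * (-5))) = -2359481665 / 140452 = -16799.20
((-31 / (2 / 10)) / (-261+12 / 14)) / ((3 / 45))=5425 / 607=8.94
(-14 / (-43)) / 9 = 14 / 387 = 0.04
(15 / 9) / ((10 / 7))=7 / 6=1.17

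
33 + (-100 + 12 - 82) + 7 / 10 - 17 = -1533 / 10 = -153.30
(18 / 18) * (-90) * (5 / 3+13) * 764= -1008480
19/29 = 0.66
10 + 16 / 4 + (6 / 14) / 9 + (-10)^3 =-20705 / 21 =-985.95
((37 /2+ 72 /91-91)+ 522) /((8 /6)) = 245859 /728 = 337.72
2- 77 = -75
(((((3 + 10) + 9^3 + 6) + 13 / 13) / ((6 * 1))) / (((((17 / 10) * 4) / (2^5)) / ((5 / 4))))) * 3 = 37450 / 17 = 2202.94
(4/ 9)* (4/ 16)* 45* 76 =380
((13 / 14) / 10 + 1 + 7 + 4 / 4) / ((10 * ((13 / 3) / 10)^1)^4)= 103113 / 3998540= 0.03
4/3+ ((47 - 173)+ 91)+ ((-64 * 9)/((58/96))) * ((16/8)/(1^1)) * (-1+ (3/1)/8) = 100751/87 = 1158.06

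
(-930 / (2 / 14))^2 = 42380100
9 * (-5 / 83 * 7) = -315 / 83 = -3.80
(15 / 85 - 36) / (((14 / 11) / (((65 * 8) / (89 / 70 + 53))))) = -600600 / 2227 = -269.69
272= 272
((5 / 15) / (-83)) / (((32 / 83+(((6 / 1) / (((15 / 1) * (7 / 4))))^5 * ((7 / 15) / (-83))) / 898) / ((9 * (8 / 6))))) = -50533546875 / 404268370904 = -0.13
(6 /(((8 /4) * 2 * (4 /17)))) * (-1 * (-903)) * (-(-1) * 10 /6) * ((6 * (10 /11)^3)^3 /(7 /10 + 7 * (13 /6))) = 130612500000000 /2357947691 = 55392.45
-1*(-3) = 3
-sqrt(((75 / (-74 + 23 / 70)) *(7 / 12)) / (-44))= -35 *sqrt(63030) / 75636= -0.12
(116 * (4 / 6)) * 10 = 773.33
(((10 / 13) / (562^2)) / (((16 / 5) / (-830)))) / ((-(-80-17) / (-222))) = 1151625 / 796558568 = 0.00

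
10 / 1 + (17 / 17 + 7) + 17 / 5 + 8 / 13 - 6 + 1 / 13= 16.09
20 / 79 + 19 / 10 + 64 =52261 / 790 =66.15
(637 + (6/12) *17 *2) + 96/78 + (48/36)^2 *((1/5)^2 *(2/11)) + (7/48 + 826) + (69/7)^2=39819310019/25225200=1578.55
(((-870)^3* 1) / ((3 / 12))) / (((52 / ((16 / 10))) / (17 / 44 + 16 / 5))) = -41564709360 / 143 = -290662303.22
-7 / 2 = -3.50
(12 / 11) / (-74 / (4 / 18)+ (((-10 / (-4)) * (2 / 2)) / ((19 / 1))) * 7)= -456 / 138809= -0.00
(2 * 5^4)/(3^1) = 1250/3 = 416.67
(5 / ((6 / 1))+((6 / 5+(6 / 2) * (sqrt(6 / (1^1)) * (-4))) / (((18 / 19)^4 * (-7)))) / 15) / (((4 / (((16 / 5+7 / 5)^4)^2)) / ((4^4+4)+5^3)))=112261225040857211 * sqrt(6) / 41006250000+6481484580126702289 / 410062500000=22511962.87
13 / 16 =0.81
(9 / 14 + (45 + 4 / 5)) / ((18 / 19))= 61769 / 1260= 49.02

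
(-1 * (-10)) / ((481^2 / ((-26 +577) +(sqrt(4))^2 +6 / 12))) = 5555 / 231361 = 0.02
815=815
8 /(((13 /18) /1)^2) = 2592 /169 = 15.34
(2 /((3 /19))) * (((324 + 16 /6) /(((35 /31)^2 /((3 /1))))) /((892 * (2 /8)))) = 146072 /3345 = 43.67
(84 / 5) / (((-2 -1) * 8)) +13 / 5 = 19 / 10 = 1.90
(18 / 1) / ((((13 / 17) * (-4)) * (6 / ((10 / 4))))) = -255 / 104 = -2.45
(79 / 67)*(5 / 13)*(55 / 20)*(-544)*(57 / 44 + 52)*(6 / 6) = -470050 / 13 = -36157.69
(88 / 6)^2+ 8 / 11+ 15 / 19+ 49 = 499646 / 1881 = 265.63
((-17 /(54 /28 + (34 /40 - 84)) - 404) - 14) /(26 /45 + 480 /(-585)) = 1389579165 /807341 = 1721.18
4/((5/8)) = 32/5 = 6.40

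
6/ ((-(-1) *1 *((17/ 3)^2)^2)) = 486/ 83521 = 0.01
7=7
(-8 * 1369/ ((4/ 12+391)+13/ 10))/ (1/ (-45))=14785200/ 11779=1255.22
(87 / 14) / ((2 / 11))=957 / 28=34.18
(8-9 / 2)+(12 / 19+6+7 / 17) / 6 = 4529 / 969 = 4.67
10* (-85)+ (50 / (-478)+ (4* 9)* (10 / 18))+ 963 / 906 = -59838571 / 72178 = -829.04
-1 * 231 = -231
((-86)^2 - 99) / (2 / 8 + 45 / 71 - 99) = -2072348 / 27865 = -74.37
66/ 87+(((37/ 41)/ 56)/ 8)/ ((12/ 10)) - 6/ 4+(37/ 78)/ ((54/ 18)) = -72491309/ 124645248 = -0.58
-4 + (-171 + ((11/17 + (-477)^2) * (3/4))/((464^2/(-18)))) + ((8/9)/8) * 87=-986015017/5490048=-179.60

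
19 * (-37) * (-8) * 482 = 2710768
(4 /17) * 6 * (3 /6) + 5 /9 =193 /153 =1.26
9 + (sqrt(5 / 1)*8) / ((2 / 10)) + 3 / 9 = 28 / 3 + 40*sqrt(5) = 98.78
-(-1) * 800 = 800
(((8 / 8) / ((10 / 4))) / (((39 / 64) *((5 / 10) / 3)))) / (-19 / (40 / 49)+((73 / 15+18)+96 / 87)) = 178176 / 31447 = 5.67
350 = 350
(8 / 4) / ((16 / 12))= 3 / 2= 1.50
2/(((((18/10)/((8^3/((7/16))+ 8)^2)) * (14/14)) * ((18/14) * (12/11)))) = 1870811360/1701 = 1099830.31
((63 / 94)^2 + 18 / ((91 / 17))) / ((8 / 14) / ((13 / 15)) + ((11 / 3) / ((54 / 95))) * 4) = 49652919 / 344692360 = 0.14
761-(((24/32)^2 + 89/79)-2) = 962297/1264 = 761.31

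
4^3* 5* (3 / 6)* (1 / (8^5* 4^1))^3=0.00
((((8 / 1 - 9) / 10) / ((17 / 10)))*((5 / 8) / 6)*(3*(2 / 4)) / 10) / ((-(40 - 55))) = -1 / 16320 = -0.00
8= 8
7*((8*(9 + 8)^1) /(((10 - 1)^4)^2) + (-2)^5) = -9642464552 /43046721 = -224.00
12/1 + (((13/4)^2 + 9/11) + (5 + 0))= 28.38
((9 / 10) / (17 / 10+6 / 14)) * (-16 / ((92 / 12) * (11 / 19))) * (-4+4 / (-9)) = 255360 / 37697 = 6.77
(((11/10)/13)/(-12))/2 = -11/3120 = -0.00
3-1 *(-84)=87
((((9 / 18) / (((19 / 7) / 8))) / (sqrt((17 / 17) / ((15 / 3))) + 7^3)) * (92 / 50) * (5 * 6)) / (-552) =-2401 / 5588318 + 7 * sqrt(5) / 27941590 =-0.00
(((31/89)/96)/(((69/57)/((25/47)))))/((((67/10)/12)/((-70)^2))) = 90190625/6446003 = 13.99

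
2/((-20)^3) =-0.00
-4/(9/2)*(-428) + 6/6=3433/9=381.44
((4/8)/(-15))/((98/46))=-23/1470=-0.02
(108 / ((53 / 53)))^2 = 11664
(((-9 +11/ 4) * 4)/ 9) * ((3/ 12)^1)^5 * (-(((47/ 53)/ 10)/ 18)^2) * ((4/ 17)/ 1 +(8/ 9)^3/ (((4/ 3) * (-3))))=408665/ 103947886891008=0.00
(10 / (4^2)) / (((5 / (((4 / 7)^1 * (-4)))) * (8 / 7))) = -1 / 4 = -0.25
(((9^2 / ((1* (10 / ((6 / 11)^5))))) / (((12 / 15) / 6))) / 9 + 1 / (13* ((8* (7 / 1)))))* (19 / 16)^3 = 263195708585 / 480236044288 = 0.55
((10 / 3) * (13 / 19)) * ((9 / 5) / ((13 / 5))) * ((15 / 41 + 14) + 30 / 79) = 1432830 / 61541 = 23.28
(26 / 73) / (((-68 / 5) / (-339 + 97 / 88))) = 1932775 / 218416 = 8.85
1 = 1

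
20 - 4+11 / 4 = 18.75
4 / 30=2 / 15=0.13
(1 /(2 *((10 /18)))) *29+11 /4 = 577 /20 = 28.85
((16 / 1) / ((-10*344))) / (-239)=1 / 51385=0.00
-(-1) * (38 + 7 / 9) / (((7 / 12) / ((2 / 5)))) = 2792 / 105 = 26.59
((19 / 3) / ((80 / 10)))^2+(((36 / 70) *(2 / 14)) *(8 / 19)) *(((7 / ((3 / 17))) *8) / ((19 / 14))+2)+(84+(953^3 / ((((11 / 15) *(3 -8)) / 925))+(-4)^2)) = -122359433847322320329 / 560387520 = -218347892271.62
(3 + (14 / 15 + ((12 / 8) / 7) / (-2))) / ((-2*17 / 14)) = -1.58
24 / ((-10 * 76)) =-3 / 95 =-0.03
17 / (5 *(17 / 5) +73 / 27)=459 / 532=0.86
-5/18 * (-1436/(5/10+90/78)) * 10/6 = 466700/1161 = 401.98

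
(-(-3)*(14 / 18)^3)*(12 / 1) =1372 / 81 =16.94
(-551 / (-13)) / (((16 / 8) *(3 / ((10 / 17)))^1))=2755 / 663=4.16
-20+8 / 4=-18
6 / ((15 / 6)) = 12 / 5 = 2.40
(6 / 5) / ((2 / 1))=3 / 5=0.60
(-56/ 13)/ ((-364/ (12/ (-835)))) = -24/ 141115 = -0.00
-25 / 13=-1.92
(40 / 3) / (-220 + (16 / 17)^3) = -49130 / 807573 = -0.06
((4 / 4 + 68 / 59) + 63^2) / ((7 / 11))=2577278 / 413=6240.38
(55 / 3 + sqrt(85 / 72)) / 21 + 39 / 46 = sqrt(170) / 252 + 4987 / 2898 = 1.77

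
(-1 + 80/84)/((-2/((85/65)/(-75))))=-17/40950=-0.00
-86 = -86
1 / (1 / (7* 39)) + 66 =339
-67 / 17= -3.94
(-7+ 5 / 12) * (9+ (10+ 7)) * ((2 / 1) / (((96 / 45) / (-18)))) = 46215 / 16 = 2888.44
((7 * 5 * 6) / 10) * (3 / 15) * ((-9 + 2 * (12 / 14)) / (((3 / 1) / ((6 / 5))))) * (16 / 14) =-2448 / 175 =-13.99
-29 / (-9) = 29 / 9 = 3.22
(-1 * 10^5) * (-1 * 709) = 70900000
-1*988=-988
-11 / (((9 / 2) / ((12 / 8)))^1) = -11 / 3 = -3.67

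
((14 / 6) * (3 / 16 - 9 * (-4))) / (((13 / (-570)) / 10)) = -1925175 / 52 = -37022.60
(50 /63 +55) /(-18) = -3515 /1134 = -3.10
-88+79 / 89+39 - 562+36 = -51096 / 89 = -574.11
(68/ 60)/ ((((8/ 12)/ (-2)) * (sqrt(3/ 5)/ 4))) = -68 * sqrt(15)/ 15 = -17.56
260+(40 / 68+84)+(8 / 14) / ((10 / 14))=29358 / 85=345.39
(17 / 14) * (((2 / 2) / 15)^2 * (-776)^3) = -3971952896 / 1575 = -2521874.85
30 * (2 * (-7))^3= -82320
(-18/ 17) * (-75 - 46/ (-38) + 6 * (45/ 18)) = 20106/ 323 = 62.25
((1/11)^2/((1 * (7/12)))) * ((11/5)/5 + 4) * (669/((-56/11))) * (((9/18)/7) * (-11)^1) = 222777/34300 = 6.49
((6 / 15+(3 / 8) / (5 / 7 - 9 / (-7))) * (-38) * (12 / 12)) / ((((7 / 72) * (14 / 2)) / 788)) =-6333156 / 245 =-25849.62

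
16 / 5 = 3.20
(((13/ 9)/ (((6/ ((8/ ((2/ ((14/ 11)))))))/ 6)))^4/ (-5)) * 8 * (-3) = 2247064322048/ 160099335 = 14035.44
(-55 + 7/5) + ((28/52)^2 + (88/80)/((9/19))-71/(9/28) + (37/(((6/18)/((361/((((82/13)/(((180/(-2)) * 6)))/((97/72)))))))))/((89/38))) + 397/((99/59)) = -120473019541285/61051419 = -1973304.17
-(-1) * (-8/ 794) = -4/ 397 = -0.01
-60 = -60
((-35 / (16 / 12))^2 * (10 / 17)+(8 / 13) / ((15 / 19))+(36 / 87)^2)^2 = 82109484775186557649 / 497438083022400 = 165064.73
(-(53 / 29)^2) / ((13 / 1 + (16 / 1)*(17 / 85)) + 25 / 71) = -997195 / 4941716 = -0.20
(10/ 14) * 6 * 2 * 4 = 240/ 7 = 34.29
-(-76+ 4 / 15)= 1136 / 15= 75.73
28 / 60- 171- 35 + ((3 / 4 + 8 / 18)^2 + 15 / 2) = -1274011 / 6480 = -196.61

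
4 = 4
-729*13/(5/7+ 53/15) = -995085/446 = -2231.13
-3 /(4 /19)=-57 /4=-14.25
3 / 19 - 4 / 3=-67 / 57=-1.18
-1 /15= -0.07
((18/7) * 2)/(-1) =-36/7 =-5.14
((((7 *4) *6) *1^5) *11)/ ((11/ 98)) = 16464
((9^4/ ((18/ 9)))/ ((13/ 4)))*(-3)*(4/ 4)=-39366/ 13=-3028.15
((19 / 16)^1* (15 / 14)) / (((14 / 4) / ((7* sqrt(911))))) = 285* sqrt(911) / 112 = 76.80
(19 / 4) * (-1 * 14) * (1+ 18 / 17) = -4655 / 34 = -136.91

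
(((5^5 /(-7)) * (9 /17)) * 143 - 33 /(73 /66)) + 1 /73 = -293855938 /8687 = -33827.09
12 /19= 0.63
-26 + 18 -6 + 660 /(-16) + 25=-121 /4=-30.25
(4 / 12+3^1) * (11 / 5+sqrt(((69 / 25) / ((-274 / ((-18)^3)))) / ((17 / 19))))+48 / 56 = 172 / 21+36 * sqrt(3053319) / 2329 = 35.20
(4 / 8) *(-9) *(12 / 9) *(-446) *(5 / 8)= 3345 / 2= 1672.50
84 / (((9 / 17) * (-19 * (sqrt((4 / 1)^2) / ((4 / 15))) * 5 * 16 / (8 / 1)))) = -238 / 4275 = -0.06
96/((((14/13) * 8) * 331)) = 78/2317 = 0.03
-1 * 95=-95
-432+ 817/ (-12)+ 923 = 422.92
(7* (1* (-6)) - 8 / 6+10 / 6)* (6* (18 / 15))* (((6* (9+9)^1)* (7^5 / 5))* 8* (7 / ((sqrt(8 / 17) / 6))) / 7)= -1306912320* sqrt(34)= -7620542868.70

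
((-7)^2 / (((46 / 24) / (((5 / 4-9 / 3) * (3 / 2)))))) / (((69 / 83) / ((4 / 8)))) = -85407 / 2116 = -40.36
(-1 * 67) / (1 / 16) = -1072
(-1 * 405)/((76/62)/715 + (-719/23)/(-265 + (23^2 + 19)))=58430153925/15689293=3724.21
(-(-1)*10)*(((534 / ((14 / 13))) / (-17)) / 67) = -34710 / 7973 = -4.35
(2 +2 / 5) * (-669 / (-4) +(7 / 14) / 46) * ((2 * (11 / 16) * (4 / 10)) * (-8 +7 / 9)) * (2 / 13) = -84634 / 345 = -245.32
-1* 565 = -565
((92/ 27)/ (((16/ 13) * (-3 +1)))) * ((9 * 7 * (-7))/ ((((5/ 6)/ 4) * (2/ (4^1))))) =29302/ 5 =5860.40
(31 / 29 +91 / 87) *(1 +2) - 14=-222 / 29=-7.66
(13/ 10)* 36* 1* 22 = 5148/ 5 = 1029.60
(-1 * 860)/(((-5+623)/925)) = -397750/309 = -1287.22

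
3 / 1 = 3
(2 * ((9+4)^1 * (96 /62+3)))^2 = 13439556 /961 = 13984.97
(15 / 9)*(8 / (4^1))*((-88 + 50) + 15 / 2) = -305 / 3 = -101.67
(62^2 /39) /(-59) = -1.67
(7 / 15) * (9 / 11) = 21 / 55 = 0.38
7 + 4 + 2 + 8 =21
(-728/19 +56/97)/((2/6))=-208656/1843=-113.22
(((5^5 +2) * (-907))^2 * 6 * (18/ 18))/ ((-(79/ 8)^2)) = -3088883728788864/ 6241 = -494934101712.68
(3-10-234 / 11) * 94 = -29234 / 11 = -2657.64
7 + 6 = 13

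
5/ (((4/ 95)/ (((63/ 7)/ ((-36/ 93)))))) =-44175/ 16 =-2760.94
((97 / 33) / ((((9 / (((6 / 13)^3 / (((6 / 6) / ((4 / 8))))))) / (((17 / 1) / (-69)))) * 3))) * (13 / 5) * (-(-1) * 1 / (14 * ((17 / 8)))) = -1552 / 13468455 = -0.00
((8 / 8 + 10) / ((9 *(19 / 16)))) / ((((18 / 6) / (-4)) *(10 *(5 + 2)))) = -352 / 17955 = -0.02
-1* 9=-9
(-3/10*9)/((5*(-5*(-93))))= -9/7750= -0.00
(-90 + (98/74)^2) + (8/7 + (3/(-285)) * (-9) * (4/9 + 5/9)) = -79211298/910385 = -87.01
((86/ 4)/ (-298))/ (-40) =43/ 23840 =0.00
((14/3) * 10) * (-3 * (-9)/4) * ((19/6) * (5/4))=9975/8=1246.88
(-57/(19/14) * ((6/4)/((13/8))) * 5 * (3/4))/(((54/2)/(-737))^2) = -38021830/351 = -108324.30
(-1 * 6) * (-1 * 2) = 12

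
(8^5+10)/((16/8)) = 16389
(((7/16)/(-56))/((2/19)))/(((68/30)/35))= -9975/8704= -1.15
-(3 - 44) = 41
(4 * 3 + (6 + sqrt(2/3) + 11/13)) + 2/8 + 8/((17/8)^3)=sqrt(6)/3 + 5091601/255476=20.75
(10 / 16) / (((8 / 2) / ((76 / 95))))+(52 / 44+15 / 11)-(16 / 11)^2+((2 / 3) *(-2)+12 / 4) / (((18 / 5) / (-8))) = -82301 / 26136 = -3.15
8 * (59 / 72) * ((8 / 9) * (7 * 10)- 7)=362.01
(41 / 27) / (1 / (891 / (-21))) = -451 / 7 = -64.43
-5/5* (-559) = 559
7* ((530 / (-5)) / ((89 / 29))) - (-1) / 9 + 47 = -194.66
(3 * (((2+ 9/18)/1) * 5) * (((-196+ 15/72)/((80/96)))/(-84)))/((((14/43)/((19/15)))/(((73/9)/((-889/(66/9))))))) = -27.30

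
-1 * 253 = -253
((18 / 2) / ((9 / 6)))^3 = 216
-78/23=-3.39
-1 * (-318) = 318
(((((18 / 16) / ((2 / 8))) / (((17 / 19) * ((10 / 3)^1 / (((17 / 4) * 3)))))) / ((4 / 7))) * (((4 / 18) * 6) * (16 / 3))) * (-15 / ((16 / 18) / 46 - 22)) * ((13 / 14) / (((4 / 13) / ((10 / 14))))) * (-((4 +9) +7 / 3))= -5399.85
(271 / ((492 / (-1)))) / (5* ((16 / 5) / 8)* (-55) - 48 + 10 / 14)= 1897 / 541692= 0.00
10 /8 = 5 /4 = 1.25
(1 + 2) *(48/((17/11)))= 1584/17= 93.18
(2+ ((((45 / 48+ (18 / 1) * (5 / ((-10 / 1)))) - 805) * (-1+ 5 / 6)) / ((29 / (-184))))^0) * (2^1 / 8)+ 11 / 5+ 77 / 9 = 2071 / 180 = 11.51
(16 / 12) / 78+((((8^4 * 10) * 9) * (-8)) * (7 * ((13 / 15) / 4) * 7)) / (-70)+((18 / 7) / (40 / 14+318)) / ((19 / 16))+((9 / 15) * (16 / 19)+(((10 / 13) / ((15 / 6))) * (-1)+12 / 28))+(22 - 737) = 39018959965984 / 87375015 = 446568.85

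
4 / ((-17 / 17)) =-4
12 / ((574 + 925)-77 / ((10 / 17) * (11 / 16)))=20 / 2181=0.01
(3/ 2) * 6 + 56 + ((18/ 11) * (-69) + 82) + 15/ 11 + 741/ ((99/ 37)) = 10309/ 33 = 312.39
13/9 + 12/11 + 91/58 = 23567/5742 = 4.10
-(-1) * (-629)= -629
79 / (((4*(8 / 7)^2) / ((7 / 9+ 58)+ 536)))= 20721463 / 2304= 8993.69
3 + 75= 78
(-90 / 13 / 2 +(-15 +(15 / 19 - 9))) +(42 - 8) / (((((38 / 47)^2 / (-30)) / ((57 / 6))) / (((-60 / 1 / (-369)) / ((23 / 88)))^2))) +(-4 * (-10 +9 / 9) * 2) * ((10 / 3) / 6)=-3771753392876 / 658933509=-5724.03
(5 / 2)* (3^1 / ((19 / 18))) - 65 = -1100 / 19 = -57.89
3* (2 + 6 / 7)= 60 / 7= 8.57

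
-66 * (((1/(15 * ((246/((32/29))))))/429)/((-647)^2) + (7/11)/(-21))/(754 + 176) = 291169769069/135393942624525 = 0.00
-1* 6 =-6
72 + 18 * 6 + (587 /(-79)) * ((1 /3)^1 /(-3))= 180.83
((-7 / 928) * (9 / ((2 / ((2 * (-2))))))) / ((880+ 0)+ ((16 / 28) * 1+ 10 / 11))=4851 / 31493536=0.00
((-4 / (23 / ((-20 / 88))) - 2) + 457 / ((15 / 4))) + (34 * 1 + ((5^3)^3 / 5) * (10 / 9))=4943158472 / 11385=434181.68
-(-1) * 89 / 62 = 89 / 62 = 1.44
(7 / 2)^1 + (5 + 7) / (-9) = 13 / 6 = 2.17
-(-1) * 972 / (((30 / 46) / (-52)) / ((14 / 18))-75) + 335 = 67418047 / 209345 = 322.04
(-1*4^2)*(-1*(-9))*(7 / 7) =-144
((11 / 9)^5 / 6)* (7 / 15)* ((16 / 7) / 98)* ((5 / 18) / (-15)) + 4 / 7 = 2008524878 / 3515482215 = 0.57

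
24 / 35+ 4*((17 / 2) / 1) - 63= -991 / 35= -28.31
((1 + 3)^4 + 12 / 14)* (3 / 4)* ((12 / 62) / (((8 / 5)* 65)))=261 / 728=0.36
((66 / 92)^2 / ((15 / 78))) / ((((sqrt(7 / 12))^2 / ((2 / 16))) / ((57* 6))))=7262541 / 37030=196.13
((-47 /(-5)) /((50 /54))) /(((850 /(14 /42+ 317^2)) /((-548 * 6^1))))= -209644464816 /53125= -3946248.75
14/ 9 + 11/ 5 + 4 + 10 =17.76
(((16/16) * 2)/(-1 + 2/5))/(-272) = 5/408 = 0.01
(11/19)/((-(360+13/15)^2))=-2475/556710811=-0.00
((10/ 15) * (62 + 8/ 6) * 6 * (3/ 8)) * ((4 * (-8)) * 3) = -9120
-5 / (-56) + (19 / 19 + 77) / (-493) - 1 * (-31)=853945 / 27608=30.93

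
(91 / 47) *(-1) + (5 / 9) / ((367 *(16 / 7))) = -4807523 / 2483856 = -1.94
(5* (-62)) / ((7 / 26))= -8060 / 7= -1151.43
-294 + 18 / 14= -2049 / 7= -292.71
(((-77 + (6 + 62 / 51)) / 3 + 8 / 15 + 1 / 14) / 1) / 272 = -242653 / 2913120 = -0.08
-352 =-352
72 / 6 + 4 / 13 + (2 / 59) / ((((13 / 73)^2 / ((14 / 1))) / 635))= 94872340 / 9971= 9514.83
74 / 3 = 24.67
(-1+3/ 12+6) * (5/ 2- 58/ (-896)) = 3447/ 256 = 13.46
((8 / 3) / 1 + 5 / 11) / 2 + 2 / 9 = 353 / 198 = 1.78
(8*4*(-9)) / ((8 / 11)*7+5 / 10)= -51.51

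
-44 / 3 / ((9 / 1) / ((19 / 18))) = -418 / 243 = -1.72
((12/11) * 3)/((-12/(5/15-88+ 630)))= -1627/11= -147.91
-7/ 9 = -0.78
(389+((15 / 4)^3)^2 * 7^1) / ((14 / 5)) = 406638595 / 57344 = 7091.21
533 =533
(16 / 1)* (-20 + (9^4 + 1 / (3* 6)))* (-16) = -1674510.22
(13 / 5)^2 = 169 / 25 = 6.76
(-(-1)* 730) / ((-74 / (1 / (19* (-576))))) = 365 / 404928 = 0.00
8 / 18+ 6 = 58 / 9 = 6.44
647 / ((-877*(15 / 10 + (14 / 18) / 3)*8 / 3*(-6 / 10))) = 17469 / 66652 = 0.26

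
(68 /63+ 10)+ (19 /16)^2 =201431 /16128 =12.49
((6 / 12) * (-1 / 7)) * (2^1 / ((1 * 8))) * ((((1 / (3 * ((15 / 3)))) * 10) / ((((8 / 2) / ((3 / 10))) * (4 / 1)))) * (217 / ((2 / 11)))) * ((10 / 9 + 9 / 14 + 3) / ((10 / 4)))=-204259 / 403200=-0.51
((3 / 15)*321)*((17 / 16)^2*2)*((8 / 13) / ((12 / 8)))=30923 / 520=59.47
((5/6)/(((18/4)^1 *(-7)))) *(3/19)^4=-15/912247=-0.00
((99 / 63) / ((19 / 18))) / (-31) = -198 / 4123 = -0.05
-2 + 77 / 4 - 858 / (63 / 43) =-47743 / 84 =-568.37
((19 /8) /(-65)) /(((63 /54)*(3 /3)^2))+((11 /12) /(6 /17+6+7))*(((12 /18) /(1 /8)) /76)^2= -124755073 /4026875580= -0.03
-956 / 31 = -30.84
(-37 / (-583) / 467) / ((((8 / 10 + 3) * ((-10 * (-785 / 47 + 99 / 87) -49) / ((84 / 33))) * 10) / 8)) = 5648272 / 8270956204797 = 0.00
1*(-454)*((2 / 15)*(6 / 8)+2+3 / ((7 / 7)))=-11577 / 5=-2315.40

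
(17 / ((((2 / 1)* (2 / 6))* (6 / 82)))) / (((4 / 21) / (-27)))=-49399.88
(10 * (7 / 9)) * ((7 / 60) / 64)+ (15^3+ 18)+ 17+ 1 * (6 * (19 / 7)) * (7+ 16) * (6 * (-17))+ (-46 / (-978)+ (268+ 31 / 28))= -136150643771 / 3943296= -34527.12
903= 903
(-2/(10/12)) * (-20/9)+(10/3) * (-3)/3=2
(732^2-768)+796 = 535852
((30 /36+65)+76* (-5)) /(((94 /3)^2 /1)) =-5655 /17672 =-0.32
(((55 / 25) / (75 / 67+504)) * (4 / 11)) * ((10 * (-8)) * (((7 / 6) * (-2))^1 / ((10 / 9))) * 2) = 30016 / 56405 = 0.53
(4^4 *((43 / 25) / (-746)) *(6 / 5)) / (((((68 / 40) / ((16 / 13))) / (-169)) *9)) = 4579328 / 475575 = 9.63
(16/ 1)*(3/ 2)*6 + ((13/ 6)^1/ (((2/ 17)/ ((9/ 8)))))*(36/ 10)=218.59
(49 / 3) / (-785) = -49 / 2355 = -0.02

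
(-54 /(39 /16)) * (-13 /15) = 96 /5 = 19.20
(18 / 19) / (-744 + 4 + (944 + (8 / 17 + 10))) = 153 / 34637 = 0.00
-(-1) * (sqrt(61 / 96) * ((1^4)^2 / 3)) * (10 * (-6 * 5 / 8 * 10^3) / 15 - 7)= -2507 * sqrt(366) / 72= -666.14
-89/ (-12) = 89/ 12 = 7.42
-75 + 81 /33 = -798 /11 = -72.55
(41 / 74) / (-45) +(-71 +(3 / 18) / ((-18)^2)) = -25538683 / 359640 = -71.01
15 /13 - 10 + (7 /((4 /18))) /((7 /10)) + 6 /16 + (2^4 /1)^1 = 5463 /104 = 52.53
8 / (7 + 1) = 1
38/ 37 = 1.03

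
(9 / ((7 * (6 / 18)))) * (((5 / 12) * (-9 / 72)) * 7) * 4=-45 / 8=-5.62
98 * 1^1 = 98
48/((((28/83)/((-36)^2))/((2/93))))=860544/217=3965.64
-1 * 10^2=-100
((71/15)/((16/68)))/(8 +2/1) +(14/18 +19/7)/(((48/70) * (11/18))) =2069/200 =10.34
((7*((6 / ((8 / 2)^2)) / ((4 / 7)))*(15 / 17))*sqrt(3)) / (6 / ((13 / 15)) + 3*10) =1911*sqrt(3) / 17408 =0.19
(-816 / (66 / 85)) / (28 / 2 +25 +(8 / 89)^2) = -91566760 / 3398813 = -26.94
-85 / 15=-17 / 3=-5.67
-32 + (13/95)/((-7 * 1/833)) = -4587/95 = -48.28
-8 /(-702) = 4 /351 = 0.01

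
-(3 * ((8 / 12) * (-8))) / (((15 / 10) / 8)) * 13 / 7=3328 / 21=158.48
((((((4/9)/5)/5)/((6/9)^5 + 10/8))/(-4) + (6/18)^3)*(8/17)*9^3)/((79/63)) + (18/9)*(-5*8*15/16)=-2964634203/45091225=-65.75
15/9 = 5/3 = 1.67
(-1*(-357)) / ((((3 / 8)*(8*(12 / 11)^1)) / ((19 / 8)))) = 24871 / 96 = 259.07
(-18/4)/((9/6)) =-3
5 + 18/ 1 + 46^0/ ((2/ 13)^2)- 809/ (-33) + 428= 68345/ 132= 517.77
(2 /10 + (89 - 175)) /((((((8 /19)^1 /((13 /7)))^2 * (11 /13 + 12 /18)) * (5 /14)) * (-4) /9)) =9186674211 /1321600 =6951.18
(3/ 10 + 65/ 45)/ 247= 157/ 22230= 0.01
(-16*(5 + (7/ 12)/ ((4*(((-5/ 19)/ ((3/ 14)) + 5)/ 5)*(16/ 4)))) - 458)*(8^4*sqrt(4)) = -189786112/ 43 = -4413630.51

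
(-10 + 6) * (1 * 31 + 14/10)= -129.60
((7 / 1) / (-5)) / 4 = -7 / 20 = -0.35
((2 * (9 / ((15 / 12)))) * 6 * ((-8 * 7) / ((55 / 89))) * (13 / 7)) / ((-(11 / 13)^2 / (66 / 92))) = 1013643072 / 69575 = 14569.07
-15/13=-1.15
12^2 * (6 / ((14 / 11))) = 4752 / 7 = 678.86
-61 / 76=-0.80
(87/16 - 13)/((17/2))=-121/136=-0.89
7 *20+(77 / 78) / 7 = 10931 / 78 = 140.14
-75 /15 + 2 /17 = -83 /17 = -4.88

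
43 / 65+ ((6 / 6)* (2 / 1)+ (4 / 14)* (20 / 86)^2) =2252139 / 841295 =2.68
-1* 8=-8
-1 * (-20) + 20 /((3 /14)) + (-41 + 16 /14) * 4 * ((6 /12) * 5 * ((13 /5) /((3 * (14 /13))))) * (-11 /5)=601961 /735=818.99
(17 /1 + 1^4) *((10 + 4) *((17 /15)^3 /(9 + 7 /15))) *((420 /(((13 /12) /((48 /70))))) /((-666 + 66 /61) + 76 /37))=-15.54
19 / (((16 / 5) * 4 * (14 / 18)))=855 / 448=1.91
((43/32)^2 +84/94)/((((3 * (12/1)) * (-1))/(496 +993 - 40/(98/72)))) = -9291364631/84897792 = -109.44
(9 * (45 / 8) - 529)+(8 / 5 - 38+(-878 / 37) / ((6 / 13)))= -2513881 / 4440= -566.19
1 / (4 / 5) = 5 / 4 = 1.25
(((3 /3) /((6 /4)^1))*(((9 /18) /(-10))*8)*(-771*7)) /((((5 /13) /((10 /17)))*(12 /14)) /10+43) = 1309672 /39181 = 33.43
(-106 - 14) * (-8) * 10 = 9600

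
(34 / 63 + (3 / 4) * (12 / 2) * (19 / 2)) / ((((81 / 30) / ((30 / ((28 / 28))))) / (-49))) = -1909075 / 81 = -23568.83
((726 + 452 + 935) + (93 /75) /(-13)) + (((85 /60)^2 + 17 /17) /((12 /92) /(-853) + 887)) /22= 302857865017579 /143337205440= 2112.90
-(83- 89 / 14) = -76.64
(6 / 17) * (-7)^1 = -42 / 17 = -2.47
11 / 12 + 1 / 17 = 199 / 204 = 0.98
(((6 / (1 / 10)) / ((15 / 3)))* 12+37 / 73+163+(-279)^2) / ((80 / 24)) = 17114523 / 730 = 23444.55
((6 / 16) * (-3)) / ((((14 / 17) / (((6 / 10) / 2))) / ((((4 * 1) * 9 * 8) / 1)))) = -118.03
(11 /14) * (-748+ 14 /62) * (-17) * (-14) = -4334847 /31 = -139833.77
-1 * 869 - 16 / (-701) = -609153 / 701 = -868.98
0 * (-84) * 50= 0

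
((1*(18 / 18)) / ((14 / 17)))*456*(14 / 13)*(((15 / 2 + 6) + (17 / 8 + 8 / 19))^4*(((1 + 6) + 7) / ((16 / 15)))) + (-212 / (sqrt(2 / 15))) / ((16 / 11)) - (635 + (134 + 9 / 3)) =189498610668387851 / 365228032 - 583*sqrt(30) / 8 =518849727.52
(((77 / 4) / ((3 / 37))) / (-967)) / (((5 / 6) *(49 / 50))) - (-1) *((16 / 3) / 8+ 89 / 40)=2104643 / 812280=2.59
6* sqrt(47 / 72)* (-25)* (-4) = 50* sqrt(94) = 484.77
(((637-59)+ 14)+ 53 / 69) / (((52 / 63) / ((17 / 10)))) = 14601657 / 11960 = 1220.87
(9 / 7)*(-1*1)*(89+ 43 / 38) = -30825 / 266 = -115.88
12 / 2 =6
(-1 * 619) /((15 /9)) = -1857 /5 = -371.40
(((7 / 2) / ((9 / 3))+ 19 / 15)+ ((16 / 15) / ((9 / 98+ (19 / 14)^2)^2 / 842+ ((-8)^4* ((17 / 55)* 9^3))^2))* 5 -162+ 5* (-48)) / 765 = -333032241279798010976371417 / 637614910934469351565398450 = -0.52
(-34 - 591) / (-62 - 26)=7.10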